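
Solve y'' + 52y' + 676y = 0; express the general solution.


Characteristic equation: r² + 52r + 676 = 0, i.e. (r + 26)² = 0.
Repeated root r = -26; include an x factor for the second linearly independent solution.
General solution: y = (C₁ + C₂x)e^(-26x).


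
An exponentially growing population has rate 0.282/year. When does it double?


Exponential growth: P(t) = P₀ e^(0.282t). Set P(t)/P₀ = 2: e^(0.282t) = 2.
Solve: t = ln(2)/0.282 ≈ 2.46 years.


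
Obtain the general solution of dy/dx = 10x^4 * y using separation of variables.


Separate variables: dy/y = 10x^4 dx.
Integrate: ln|y| = 2x^5 + C₀.
Exponentiate: y = Ce^(2x^5).


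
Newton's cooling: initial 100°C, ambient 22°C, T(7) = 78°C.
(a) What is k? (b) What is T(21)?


Newton's law: T(t) = T_a + (T₀ - T_a)e^(-kt).
(a) Use T(7) = 78: (78 - 22)/(100 - 22) = e^(-k·7), so k = -ln(0.718)/7 ≈ 0.0473.
(b) Apply k to t = 21: T(21) = 22 + (78)e^(-0.994) ≈ 50.9°C.


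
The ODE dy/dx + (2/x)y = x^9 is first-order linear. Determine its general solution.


P(x) = 2/x ⇒ μ = x^2.
(x^2 y)' = x^2·x^9 = x^11.
Integrate: x^2 y = x^12/(12) + C.
Solve for y: y = (1/12)x^10 + C/x^2.


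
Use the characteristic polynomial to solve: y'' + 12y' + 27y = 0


Characteristic equation: r² + 12r + 27 = 0.
Factor: (r + 9)(r + 3) = 0 ⇒ r = -9, -3 (distinct real).
General solution: y = C₁e^(-9x) + C₂e^(-3x).


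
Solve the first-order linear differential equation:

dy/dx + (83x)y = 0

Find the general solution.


P(x) = 83x ⇒ μ = e^((83/2)x²).
Q(x) = 0 so μ y is constant: y = Ce^(-(83/2)x²).


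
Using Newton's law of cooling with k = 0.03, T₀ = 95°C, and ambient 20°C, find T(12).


Newton's law: dT/dt = -k(T - T_a) has solution T(t) = T_a + (T₀ - T_a)e^(-kt).
Plug in T_a = 20, T₀ = 95, k = 0.03, t = 12: T(12) = 20 + (75)e^(-0.36) ≈ 72.3°C.


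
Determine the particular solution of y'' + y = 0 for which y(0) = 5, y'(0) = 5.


Characteristic roots of r² + 1 = 0 are ±1i, so y = C₁cos(x) + C₂sin(x).
Apply y(0) = 5: C₁ = 5. Differentiate and apply y'(0) = 5: 1·C₂ = 5, so C₂ = 5.
Particular solution: y = 5cos(x) + 5sin(x).


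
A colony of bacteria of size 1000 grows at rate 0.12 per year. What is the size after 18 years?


The ODE dP/dt = 0.12P has solution P(t) = P(0)e^(0.12t).
Substitute P(0) = 1000 and t = 18: P(18) = 1000 e^(2.16) ≈ 8671.


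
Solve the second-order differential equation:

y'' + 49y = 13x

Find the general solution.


Homogeneous: r² + 49 = 0 ⇒ r = ±7i, y_h = C₁cos(7x) + C₂sin(7x).
Polynomial forcing; try y_p = Ax + B. Then y_p'' + 49 y_p = 49(Ax + B) = 13x, so B = 0 and A = 13/49.
General solution: y = C₁cos(7x) + C₂sin(7x) + (13/49)x.


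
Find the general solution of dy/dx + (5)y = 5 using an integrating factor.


P(x) = 5, Q(x) = 5; integrating factor μ = e^(5x).
(μ y)' = 5e^(5x) ⇒ μ y = e^(5x) + C.
Divide by μ: y = 1 + Ce^(-5x).


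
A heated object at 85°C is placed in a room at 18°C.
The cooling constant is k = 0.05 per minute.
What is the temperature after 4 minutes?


Newton's law: dT/dt = -k(T - T_a) has solution T(t) = T_a + (T₀ - T_a)e^(-kt).
Plug in T_a = 18, T₀ = 85, k = 0.05, t = 4: T(4) = 18 + (67)e^(-0.20) ≈ 72.9°C.


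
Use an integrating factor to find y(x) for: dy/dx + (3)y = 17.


P(x) = 3, Q(x) = 17; integrating factor μ = e^(3x).
(μ y)' = 17e^(3x) ⇒ μ y = (17/3)e^(3x) + C.
Divide by μ: y = 17/3 + Ce^(-3x).


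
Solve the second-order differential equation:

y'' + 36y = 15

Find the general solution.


Homogeneous part: r² + 36 = 0 ⇒ r = ±6i, so y_h = C₁cos(6x) + C₂sin(6x).
Try constant y_p = A; plug in: 36A = 15 ⇒ A = 5/12.
General solution: y = C₁cos(6x) + C₂sin(6x) + 5/12.


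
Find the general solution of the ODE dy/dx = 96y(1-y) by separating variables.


Separate: dy/[y(1-y)] = 96 dx.
Partial fractions: 1/[y(1-y)] = 1/y + 1/(1-y).
Integrate: ln|y/(1-y)| = 96x + C₀.
Solve for y: y = 1/(1 + Ce^(-96x)).


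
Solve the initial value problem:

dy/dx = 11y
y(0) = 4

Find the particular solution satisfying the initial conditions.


General solution of y' = 11y is y = Ce^(11x).
Apply y(0) = 4: C = 4.
Particular solution: y = 4e^(11x).


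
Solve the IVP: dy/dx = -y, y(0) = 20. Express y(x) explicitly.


General solution of y' = -y is y = Ce^(-x).
Apply y(0) = 20: C = 20.
Particular solution: y = 20e^(-x).


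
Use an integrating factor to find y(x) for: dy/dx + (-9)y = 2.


P(x) = -9 ⇒ μ = e^(-9x).
(μ y)' = 2e^(-9x) ⇒ μ y = -(2/9)e^(-9x) + C.
Divide by μ: y = -2/9 + Ce^(9x).


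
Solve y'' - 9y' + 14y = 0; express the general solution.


Characteristic equation: r² - 9r + 14 = 0.
Factor: (r - 7)(r - 2) = 0 ⇒ r = 7, 2 (distinct real).
General solution: y = C₁e^(7x) + C₂e^(2x).


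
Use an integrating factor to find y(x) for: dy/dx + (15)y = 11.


P(x) = 15, Q(x) = 11; integrating factor μ = e^(15x).
(μ y)' = 11e^(15x) ⇒ μ y = (11/15)e^(15x) + C.
Divide by μ: y = 11/15 + Ce^(-15x).


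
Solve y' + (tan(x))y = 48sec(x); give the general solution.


P(x) = tan(x) ⇒ μ = e^(∫tan(x)dx) = sec(x).
(sec(x) y)' = 48sec²(x) ⇒ sec(x) y = 48tan(x) + C.
Multiply by cos(x): y = 48sin(x) + C·cos(x).


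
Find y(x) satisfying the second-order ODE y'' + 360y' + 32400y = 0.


Characteristic equation: r² + 360r + 32400 = 0, i.e. (r + 180)² = 0.
Repeated root r = -180; include an x factor for the second linearly independent solution.
General solution: y = (C₁ + C₂x)e^(-180x).


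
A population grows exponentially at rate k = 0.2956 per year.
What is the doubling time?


Exponential growth: P(t) = P₀ e^(0.2956t). Set P(t)/P₀ = 2: e^(0.2956t) = 2.
Solve: t = ln(2)/0.2956 ≈ 2.34 years.


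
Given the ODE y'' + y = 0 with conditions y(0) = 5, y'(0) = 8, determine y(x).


Characteristic roots of r² + 1 = 0 are ±1i, so y = C₁cos(x) + C₂sin(x).
Apply y(0) = 5: C₁ = 5. Differentiate and apply y'(0) = 8: 1·C₂ = 8, so C₂ = 8.
Particular solution: y = 5cos(x) + 8sin(x).


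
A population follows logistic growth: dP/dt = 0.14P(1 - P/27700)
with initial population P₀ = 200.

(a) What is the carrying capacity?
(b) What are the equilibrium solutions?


Logistic ODE dP/dt = 0.14P(1 - P/27700) has equilibria where dP/dt = 0, i.e. P = 0 or P = 27700.
The coefficient (1 - P/K) = 0 when P = K, identifying K = 27700 as the carrying capacity.
(a) K = 27700; (b) equilibria P = 0 and P = 27700.


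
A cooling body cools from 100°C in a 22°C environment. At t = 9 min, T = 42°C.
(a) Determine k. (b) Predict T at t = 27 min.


Newton's law: T(t) = T_a + (T₀ - T_a)e^(-kt).
(a) Use T(9) = 42: (42 - 22)/(100 - 22) = e^(-k·9), so k = -ln(0.256)/9 ≈ 0.1512.
(b) Apply k to t = 27: T(27) = 22 + (78)e^(-4.083) ≈ 23.3°C.


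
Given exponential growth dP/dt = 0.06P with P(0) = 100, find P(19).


The ODE dP/dt = 0.06P has solution P(t) = P(0)e^(0.06t).
Substitute P(0) = 100 and t = 19: P(19) = 100 e^(1.14) ≈ 313.


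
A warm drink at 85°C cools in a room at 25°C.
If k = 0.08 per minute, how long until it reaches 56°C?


From T(t) = T_a + (T₀ - T_a)e^(-kt), set T(t) = 56:
(56 - 25) / (85 - 25) = e^(-0.08t), so t = -ln(0.517)/0.08 ≈ 8.3 minutes.


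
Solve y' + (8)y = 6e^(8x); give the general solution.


P(x) = 8 ⇒ μ = e^(8x).
(μ y)' = 6e^(16x) ⇒ μ y = (6/16)e^(16x) + C.
Divide by μ: y = (3/8)e^(8x) + Ce^(-8x).


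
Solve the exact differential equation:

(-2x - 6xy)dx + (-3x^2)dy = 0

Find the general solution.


Check exactness: ∂M/∂y = -6x and ∂N/∂x = -6x; equal, so the equation is exact.
Integrate M with respect to x (treating y as constant): ∫M dx = -x^2 - 3x^2y + h(y).
Differentiate w.r.t. y and set equal to N: all terms match, so h'(y) = 0 and h is a constant absorbed into C.
General solution: -x^2 - 3x^2y = C.


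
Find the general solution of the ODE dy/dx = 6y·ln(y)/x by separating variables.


Separate: dy/[y ln(y)] = 6 dx/x.
Substitute u = ln(y): du/u = 6 dx/x.
Integrate: ln|ln(y)| = 6ln|x| + C₀, hence ln(y) = C·x^6.


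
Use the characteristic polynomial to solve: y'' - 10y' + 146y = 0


Characteristic equation: r² - 10r + 146 = 0.
Discriminant is negative; roots r = 5 ± 11i (complex conjugate pair).
General solution uses e^(α x)(C₁ cos(β x) + C₂ sin(β x)): y = e^(5x)(C₁cos(11x) + C₂sin(11x)).


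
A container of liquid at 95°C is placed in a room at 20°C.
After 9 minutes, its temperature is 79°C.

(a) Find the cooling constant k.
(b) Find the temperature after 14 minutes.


Newton's law: T(t) = T_a + (T₀ - T_a)e^(-kt).
(a) Use T(9) = 79: (79 - 20)/(95 - 20) = e^(-k·9), so k = -ln(0.787)/9 ≈ 0.0267.
(b) Apply k to t = 14: T(14) = 20 + (75)e^(-0.373) ≈ 71.6°C.


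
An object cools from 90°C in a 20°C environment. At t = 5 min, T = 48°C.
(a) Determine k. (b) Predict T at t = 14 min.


Newton's law: T(t) = T_a + (T₀ - T_a)e^(-kt).
(a) Use T(5) = 48: (48 - 20)/(90 - 20) = e^(-k·5), so k = -ln(0.400)/5 ≈ 0.1833.
(b) Apply k to t = 14: T(14) = 20 + (70)e^(-2.566) ≈ 25.4°C.


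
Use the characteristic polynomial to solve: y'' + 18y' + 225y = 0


Characteristic equation: r² + 18r + 225 = 0.
Discriminant is negative; roots r = -9 ± 12i (complex conjugate pair).
General solution uses e^(α x)(C₁ cos(β x) + C₂ sin(β x)): y = e^(-9x)(C₁cos(12x) + C₂sin(12x)).


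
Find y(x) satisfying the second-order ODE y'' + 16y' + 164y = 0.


Characteristic equation: r² + 16r + 164 = 0.
Discriminant is negative; roots r = -8 ± 10i (complex conjugate pair).
General solution uses e^(α x)(C₁ cos(β x) + C₂ sin(β x)): y = e^(-8x)(C₁cos(10x) + C₂sin(10x)).


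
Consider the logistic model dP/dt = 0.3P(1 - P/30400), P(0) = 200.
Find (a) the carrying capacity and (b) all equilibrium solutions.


Logistic ODE dP/dt = 0.3P(1 - P/30400) has equilibria where dP/dt = 0, i.e. P = 0 or P = 30400.
The coefficient (1 - P/K) = 0 when P = K, identifying K = 30400 as the carrying capacity.
(a) K = 30400; (b) equilibria P = 0 and P = 30400.


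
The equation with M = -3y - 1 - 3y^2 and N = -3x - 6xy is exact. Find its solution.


Check exactness: ∂M/∂y = -3 - 6y and ∂N/∂x = -3 - 6y; equal, so the equation is exact.
Integrate M with respect to x (treating y as constant): ∫M dx = -3xy - x - 3xy^2 + h(y).
Differentiate w.r.t. y and set equal to N: all terms match, so h'(y) = 0 and h is a constant absorbed into C.
General solution: -3xy - x - 3xy^2 = C.


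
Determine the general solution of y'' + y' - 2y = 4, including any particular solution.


Characteristic roots of r² + r - 2 = 0 are -2, 1.
y_h = C₁e^(-2x) + C₂e^(x).
Forcing exponent 0 is not a characteristic root; try y_p = A.
Substitute: A·(0 + (1)·0 + (-2)) = A·-2 = 4, so A = -2.
General solution: y = C₁e^(-2x) + C₂e^(x) - 2.


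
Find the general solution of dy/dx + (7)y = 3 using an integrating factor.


P(x) = 7, Q(x) = 3; integrating factor μ = e^(7x).
(μ y)' = 3e^(7x) ⇒ μ y = (3/7)e^(7x) + C.
Divide by μ: y = 3/7 + Ce^(-7x).


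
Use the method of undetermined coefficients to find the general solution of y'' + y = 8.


Homogeneous part: r² + 1 = 0 ⇒ r = ±1i, so y_h = C₁cos(x) + C₂sin(x).
Try constant y_p = A; plug in: 1A = 8 ⇒ A = 8.
General solution: y = C₁cos(x) + C₂sin(x) + 8.


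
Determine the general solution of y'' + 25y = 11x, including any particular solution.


Homogeneous: r² + 25 = 0 ⇒ r = ±5i, y_h = C₁cos(5x) + C₂sin(5x).
Polynomial forcing; try y_p = Ax + B. Then y_p'' + 25 y_p = 25(Ax + B) = 11x, so B = 0 and A = 11/25.
General solution: y = C₁cos(5x) + C₂sin(5x) + (11/25)x.


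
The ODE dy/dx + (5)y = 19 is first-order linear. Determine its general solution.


P(x) = 5, Q(x) = 19; integrating factor μ = e^(5x).
(μ y)' = 19e^(5x) ⇒ μ y = (19/5)e^(5x) + C.
Divide by μ: y = 19/5 + Ce^(-5x).


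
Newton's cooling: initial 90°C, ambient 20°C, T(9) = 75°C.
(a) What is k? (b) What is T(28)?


Newton's law: T(t) = T_a + (T₀ - T_a)e^(-kt).
(a) Use T(9) = 75: (75 - 20)/(90 - 20) = e^(-k·9), so k = -ln(0.786)/9 ≈ 0.0268.
(b) Apply k to t = 28: T(28) = 20 + (70)e^(-0.750) ≈ 53.1°C.


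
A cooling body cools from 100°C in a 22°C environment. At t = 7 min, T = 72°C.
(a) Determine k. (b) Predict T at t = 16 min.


Newton's law: T(t) = T_a + (T₀ - T_a)e^(-kt).
(a) Use T(7) = 72: (72 - 22)/(100 - 22) = e^(-k·7), so k = -ln(0.641)/7 ≈ 0.0635.
(b) Apply k to t = 16: T(16) = 22 + (78)e^(-1.016) ≈ 50.2°C.


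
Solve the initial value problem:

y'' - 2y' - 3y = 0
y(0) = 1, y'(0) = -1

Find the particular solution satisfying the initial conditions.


Characteristic roots of r² - 2r - 3 = 0 are -1, 3.
General solution y = c₁ e^(-x) + c₂ e^(3x).
Apply y(0) = 1: c₁ + c₂ = 1. Apply y'(0) = -1: -1 c₁ + 3 c₂ = -1.
Solve: c₁ = 1, c₂ = 0.
Particular solution: y = e^(-x) + 0e^(3x).


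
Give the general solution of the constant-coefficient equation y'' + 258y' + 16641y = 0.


Characteristic equation: r² + 258r + 16641 = 0, i.e. (r + 129)² = 0.
Repeated root r = -129; include an x factor for the second linearly independent solution.
General solution: y = (C₁ + C₂x)e^(-129x).


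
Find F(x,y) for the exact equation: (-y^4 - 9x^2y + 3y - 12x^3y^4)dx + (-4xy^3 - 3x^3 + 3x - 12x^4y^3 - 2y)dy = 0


Check exactness: ∂M/∂y = -4y^3 - 9x^2 + 3 - 48x^3y^3 and ∂N/∂x = -4y^3 - 9x^2 + 3 - 48x^3y^3; equal, so the equation is exact.
Integrate M with respect to x (treating y as constant): ∫M dx = -xy^4 - 3x^3y + 3xy - 3x^4y^4 + h(y).
Differentiate w.r.t. y and set equal to N: the x-dependent terms already match, leaving h'(y) = -2y. Integrate: h(y) = -y^2.
So F(x,y) = -xy^4 - 3x^3y + 3xy - 3x^4y^4 - y^2.
General solution: -xy^4 - 3x^3y + 3xy - 3x^4y^4 - y^2 = C.


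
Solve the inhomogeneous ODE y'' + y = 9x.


Homogeneous: r² + 1 = 0 ⇒ r = ±1i, y_h = C₁cos(x) + C₂sin(x).
Polynomial forcing; try y_p = Ax + B. Then y_p'' + 1 y_p = 1(Ax + B) = 9x, so B = 0 and A = 9.
General solution: y = C₁cos(x) + C₂sin(x) + 9x.


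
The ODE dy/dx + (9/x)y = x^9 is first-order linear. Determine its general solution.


P(x) = 9/x ⇒ μ = x^9.
(x^9 y)' = x^9·x^9 = x^18.
Integrate: x^9 y = x^19/(19) + C.
Solve for y: y = (1/19)x^10 + C/x^9.


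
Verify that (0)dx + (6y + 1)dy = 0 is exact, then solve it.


Check exactness: ∂M/∂y = 0 and ∂N/∂x = 0; equal, so the equation is exact.
Integrate M with respect to x (treating y as constant): ∫M dx = 0 + h(y).
Differentiate w.r.t. y and set equal to N: the x-dependent terms already match, leaving h'(y) = 6y + 1. Integrate: h(y) = 3y^2 + y.
So F(x,y) = 3y^2 + y.
General solution: 3y^2 + y = C.


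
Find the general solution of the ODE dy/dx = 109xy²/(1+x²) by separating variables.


Separate: dy/y² = 109x/(1+x²) dx.
Integrate LHS: ∫ dy/y² = -1/y.
Integrate RHS via u = 1+x²: (109/2)ln(1+x²) + C.
Result: -1/y = (109/2)ln(1+x²) + C.


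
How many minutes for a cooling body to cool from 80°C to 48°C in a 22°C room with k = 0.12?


From T(t) = T_a + (T₀ - T_a)e^(-kt), set T(t) = 48:
(48 - 22) / (80 - 22) = e^(-0.12t), so t = -ln(0.448)/0.12 ≈ 6.7 minutes.


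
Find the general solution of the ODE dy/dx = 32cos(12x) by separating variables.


g(y) = 1, so integrate directly: y = ∫ 32cos(12x) dx = (8/3)sin(12x) + C.


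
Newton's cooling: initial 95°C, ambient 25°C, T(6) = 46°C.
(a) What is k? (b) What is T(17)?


Newton's law: T(t) = T_a + (T₀ - T_a)e^(-kt).
(a) Use T(6) = 46: (46 - 25)/(95 - 25) = e^(-k·6), so k = -ln(0.300)/6 ≈ 0.2007.
(b) Apply k to t = 17: T(17) = 25 + (70)e^(-3.411) ≈ 27.3°C.


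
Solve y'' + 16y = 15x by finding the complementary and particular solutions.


Homogeneous: r² + 16 = 0 ⇒ r = ±4i, y_h = C₁cos(4x) + C₂sin(4x).
Polynomial forcing; try y_p = Ax + B. Then y_p'' + 16 y_p = 16(Ax + B) = 15x, so B = 0 and A = 15/16.
General solution: y = C₁cos(4x) + C₂sin(4x) + (15/16)x.


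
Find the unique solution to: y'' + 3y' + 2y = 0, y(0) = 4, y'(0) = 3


Characteristic roots of r² + 3r + 2 = 0 are -1, -2.
General solution y = c₁ e^(-x) + c₂ e^(-2x).
Apply y(0) = 4: c₁ + c₂ = 4. Apply y'(0) = 3: -1 c₁ - 2 c₂ = 3.
Solve: c₁ = 11, c₂ = -7.
Particular solution: y = 11e^(-x) - 7e^(-2x).


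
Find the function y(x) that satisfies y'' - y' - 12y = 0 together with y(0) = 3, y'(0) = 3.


Characteristic roots of r² - r - 12 = 0 are 4, -3.
General solution y = c₁ e^(4x) + c₂ e^(-3x).
Apply y(0) = 3: c₁ + c₂ = 3. Apply y'(0) = 3: 4 c₁ - 3 c₂ = 3.
Solve: c₁ = 12/7, c₂ = 9/7.
Particular solution: y = (12/7)e^(4x) + (9/7)e^(-3x).


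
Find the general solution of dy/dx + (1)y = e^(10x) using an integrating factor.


P(x) = 1 ⇒ μ = e^(x).
(μ y)' = e^(11x) ⇒ μ y = e^(11x)/11 + C.
Divide by μ: y = (1/11)e^(10x) + Ce^(-x).


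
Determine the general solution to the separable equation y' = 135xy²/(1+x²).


Separate: dy/y² = 135x/(1+x²) dx.
Integrate LHS: ∫ dy/y² = -1/y.
Integrate RHS via u = 1+x²: (135/2)ln(1+x²) + C.
Result: -1/y = (135/2)ln(1+x²) + C.


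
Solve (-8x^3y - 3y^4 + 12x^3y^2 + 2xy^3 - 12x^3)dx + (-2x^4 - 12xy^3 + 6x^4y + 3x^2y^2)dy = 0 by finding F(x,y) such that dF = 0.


Check exactness: ∂M/∂y = -8x^3 - 12y^3 + 24x^3y + 6xy^2 and ∂N/∂x = -8x^3 - 12y^3 + 24x^3y + 6xy^2; equal, so the equation is exact.
Integrate M with respect to x (treating y as constant): ∫M dx = -2x^4y - 3xy^4 + 3x^4y^2 + x^2y^3 - 3x^4 + h(y).
Differentiate w.r.t. y and set equal to N: all terms match, so h'(y) = 0 and h is a constant absorbed into C.
General solution: -2x^4y - 3xy^4 + 3x^4y^2 + x^2y^3 - 3x^4 = C.


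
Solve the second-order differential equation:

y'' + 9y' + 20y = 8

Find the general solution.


Characteristic roots of r² + 9r + 20 = 0 are -4, -5.
y_h = C₁e^(-4x) + C₂e^(-5x).
Constant forcing; try y_p = A. Then 20A = 8 ⇒ A = 2/5.
General solution: y = C₁e^(-4x) + C₂e^(-5x) + 2/5.


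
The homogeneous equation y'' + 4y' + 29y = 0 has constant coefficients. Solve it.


Characteristic equation: r² + 4r + 29 = 0.
Discriminant is negative; roots r = -2 ± 5i (complex conjugate pair).
General solution uses e^(α x)(C₁ cos(β x) + C₂ sin(β x)): y = e^(-2x)(C₁cos(5x) + C₂sin(5x)).


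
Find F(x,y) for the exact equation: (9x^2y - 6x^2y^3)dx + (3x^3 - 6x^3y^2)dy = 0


Check exactness: ∂M/∂y = 9x^2 - 18x^2y^2 and ∂N/∂x = 9x^2 - 18x^2y^2; equal, so the equation is exact.
Integrate M with respect to x (treating y as constant): ∫M dx = 3x^3y - 2x^3y^3 + h(y).
Differentiate w.r.t. y and set equal to N: all terms match, so h'(y) = 0 and h is a constant absorbed into C.
General solution: 3x^3y - 2x^3y^3 = C.


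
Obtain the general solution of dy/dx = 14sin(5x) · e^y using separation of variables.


Separate: e^(-y) dy = 14sin(5x) dx.
Integrate: -e^(-y) = -(14/5)cos(5x) + C₀.
Rearrange: e^(-y) = (14/5)cos(5x) + C.


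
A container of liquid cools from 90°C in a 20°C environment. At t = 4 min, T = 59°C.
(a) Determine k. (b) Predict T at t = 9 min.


Newton's law: T(t) = T_a + (T₀ - T_a)e^(-kt).
(a) Use T(4) = 59: (59 - 20)/(90 - 20) = e^(-k·4), so k = -ln(0.557)/4 ≈ 0.1462.
(b) Apply k to t = 9: T(9) = 20 + (70)e^(-1.316) ≈ 38.8°C.


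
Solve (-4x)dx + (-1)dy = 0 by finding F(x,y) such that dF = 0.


Check exactness: ∂M/∂y = 0 and ∂N/∂x = 0; equal, so the equation is exact.
Integrate M with respect to x (treating y as constant): ∫M dx = -2x^2 + h(y).
Differentiate w.r.t. y and set equal to N: the x-dependent terms already match, leaving h'(y) = -1. Integrate: h(y) = -y.
So F(x,y) = -y - 2x^2.
General solution: -y - 2x^2 = C.


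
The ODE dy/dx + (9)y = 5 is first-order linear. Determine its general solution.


P(x) = 9, Q(x) = 5; integrating factor μ = e^(9x).
(μ y)' = 5e^(9x) ⇒ μ y = (5/9)e^(9x) + C.
Divide by μ: y = 5/9 + Ce^(-9x).


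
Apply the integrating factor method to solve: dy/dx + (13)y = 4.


P(x) = 13, Q(x) = 4; integrating factor μ = e^(13x).
(μ y)' = 4e^(13x) ⇒ μ y = (4/13)e^(13x) + C.
Divide by μ: y = 4/13 + Ce^(-13x).


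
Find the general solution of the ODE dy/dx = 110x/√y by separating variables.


Separate: √y dy = 110x dx.
Integrate: (2/3)y^(3/2) = 55x² + C.


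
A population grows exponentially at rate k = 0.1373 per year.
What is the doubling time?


Exponential growth: P(t) = P₀ e^(0.1373t). Set P(t)/P₀ = 2: e^(0.1373t) = 2.
Solve: t = ln(2)/0.1373 ≈ 5.05 years.


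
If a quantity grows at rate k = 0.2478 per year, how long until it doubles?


Exponential growth: P(t) = P₀ e^(0.2478t). Set P(t)/P₀ = 2: e^(0.2478t) = 2.
Solve: t = ln(2)/0.2478 ≈ 2.80 years.


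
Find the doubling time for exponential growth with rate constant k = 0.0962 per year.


Exponential growth: P(t) = P₀ e^(0.0962t). Set P(t)/P₀ = 2: e^(0.0962t) = 2.
Solve: t = ln(2)/0.0962 ≈ 7.21 years.


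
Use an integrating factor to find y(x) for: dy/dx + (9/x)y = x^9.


P(x) = 9/x ⇒ μ = x^9.
(x^9 y)' = x^9·x^9 = x^18.
Integrate: x^9 y = x^19/(19) + C.
Solve for y: y = (1/19)x^10 + C/x^9.


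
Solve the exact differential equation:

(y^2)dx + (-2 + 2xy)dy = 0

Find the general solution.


Check exactness: ∂M/∂y = 2y and ∂N/∂x = 2y; equal, so the equation is exact.
Integrate M with respect to x (treating y as constant): ∫M dx = xy^2 + h(y).
Differentiate w.r.t. y and set equal to N: the x-dependent terms already match, leaving h'(y) = -2. Integrate: h(y) = -2y.
So F(x,y) = -2y + xy^2.
General solution: -2y + xy^2 = C.


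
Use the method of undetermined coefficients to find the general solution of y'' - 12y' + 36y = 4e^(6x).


Characteristic polynomial (r - 6)² = 0; repeated root r = 6.
y_h = (C₁ + C₂x)e^(6x). Forcing matches the repeated root (resonance), so try y_p = Ax² e^(6x).
Substitute and solve for A: 2A = 4, so A = 2.
General solution: y = (C₁ + C₂x + 2x²)e^(6x).


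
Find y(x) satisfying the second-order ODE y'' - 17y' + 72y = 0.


Characteristic equation: r² - 17r + 72 = 0.
Factor: (r - 8)(r - 9) = 0 ⇒ r = 8, 9 (distinct real).
General solution: y = C₁e^(8x) + C₂e^(9x).


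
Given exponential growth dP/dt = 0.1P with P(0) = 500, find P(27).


The ODE dP/dt = 0.1P has solution P(t) = P(0)e^(0.1t).
Substitute P(0) = 500 and t = 27: P(27) = 500 e^(2.70) ≈ 7440.


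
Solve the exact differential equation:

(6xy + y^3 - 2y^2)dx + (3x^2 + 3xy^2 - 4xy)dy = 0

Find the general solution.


Check exactness: ∂M/∂y = 6x + 3y^2 - 4y and ∂N/∂x = 6x + 3y^2 - 4y; equal, so the equation is exact.
Integrate M with respect to x (treating y as constant): ∫M dx = 3x^2y + xy^3 - 2xy^2 + h(y).
Differentiate w.r.t. y and set equal to N: all terms match, so h'(y) = 0 and h is a constant absorbed into C.
General solution: 3x^2y + xy^3 - 2xy^2 = C.


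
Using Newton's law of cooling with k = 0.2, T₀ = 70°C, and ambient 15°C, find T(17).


Newton's law: dT/dt = -k(T - T_a) has solution T(t) = T_a + (T₀ - T_a)e^(-kt).
Plug in T_a = 15, T₀ = 70, k = 0.2, t = 17: T(17) = 15 + (55)e^(-3.40) ≈ 16.8°C.


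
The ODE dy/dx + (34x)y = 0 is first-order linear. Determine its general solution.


P(x) = 34x ⇒ μ = e^(17x²).
Q(x) = 0 so μ y is constant: y = Ce^(-17x²).


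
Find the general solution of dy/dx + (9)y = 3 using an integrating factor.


P(x) = 9, Q(x) = 3; integrating factor μ = e^(9x).
(μ y)' = 3e^(9x) ⇒ μ y = (1/3)e^(9x) + C.
Divide by μ: y = 1/3 + Ce^(-9x).


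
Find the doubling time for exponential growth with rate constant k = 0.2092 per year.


Exponential growth: P(t) = P₀ e^(0.2092t). Set P(t)/P₀ = 2: e^(0.2092t) = 2.
Solve: t = ln(2)/0.2092 ≈ 3.31 years.


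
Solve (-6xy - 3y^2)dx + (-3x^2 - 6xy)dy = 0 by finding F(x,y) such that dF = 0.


Check exactness: ∂M/∂y = -6x - 6y and ∂N/∂x = -6x - 6y; equal, so the equation is exact.
Integrate M with respect to x (treating y as constant): ∫M dx = -3x^2y - 3xy^2 + h(y).
Differentiate w.r.t. y and set equal to N: all terms match, so h'(y) = 0 and h is a constant absorbed into C.
General solution: -3x^2y - 3xy^2 = C.


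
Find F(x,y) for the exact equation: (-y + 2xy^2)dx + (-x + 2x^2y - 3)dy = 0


Check exactness: ∂M/∂y = -1 + 4xy and ∂N/∂x = -1 + 4xy; equal, so the equation is exact.
Integrate M with respect to x (treating y as constant): ∫M dx = -xy + x^2y^2 + h(y).
Differentiate w.r.t. y and set equal to N: the x-dependent terms already match, leaving h'(y) = -3. Integrate: h(y) = -3y.
So F(x,y) = -xy + x^2y^2 - 3y.
General solution: -xy + x^2y^2 - 3y = C.


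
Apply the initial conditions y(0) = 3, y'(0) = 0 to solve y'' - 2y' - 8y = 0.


Characteristic roots of r² - 2r - 8 = 0 are 4, -2.
General solution y = c₁ e^(4x) + c₂ e^(-2x).
Apply y(0) = 3: c₁ + c₂ = 3. Apply y'(0) = 0: 4 c₁ - 2 c₂ = 0.
Solve: c₁ = 1, c₂ = 2.
Particular solution: y = e^(4x) + 2e^(-2x).


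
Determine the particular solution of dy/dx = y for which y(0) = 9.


General solution of y' = y is y = Ce^(x).
Apply y(0) = 9: C = 9.
Particular solution: y = 9e^(x).


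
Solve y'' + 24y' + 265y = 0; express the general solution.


Characteristic equation: r² + 24r + 265 = 0.
Discriminant is negative; roots r = -12 ± 11i (complex conjugate pair).
General solution uses e^(α x)(C₁ cos(β x) + C₂ sin(β x)): y = e^(-12x)(C₁cos(11x) + C₂sin(11x)).


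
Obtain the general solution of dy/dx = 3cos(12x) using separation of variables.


g(y) = 1, so integrate directly: y = ∫ 3cos(12x) dx = (1/4)sin(12x) + C.


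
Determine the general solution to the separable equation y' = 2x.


Integrate both sides with respect to x: y = ∫ 2x dx = x^2 + C.


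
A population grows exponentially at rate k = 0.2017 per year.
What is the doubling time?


Exponential growth: P(t) = P₀ e^(0.2017t). Set P(t)/P₀ = 2: e^(0.2017t) = 2.
Solve: t = ln(2)/0.2017 ≈ 3.44 years.


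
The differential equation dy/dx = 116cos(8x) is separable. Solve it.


g(y) = 1, so integrate directly: y = ∫ 116cos(8x) dx = (29/2)sin(8x) + C.


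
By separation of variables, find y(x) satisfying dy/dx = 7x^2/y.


Separate variables: y dy = 7x^2 dx.
Integrate both sides: y²/2 = (7/3)x^3 + C₀.
Multiply by 2: y² = (14/3)x^3 + C.


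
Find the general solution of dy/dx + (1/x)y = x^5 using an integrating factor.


P(x) = 1/x ⇒ μ = x^1.
(x^1 y)' = x^1·x^5 = x^6.
Integrate: x^1 y = x^7/(7) + C.
Solve for y: y = (1/7)x^6 + C/x^1.


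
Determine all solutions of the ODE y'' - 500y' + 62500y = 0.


Characteristic equation: r² - 500r + 62500 = 0, i.e. (r - 250)² = 0.
Repeated root r = 250; include an x factor for the second linearly independent solution.
General solution: y = (C₁ + C₂x)e^(250x).


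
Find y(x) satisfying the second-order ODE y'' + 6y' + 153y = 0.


Characteristic equation: r² + 6r + 153 = 0.
Discriminant is negative; roots r = -3 ± 12i (complex conjugate pair).
General solution uses e^(α x)(C₁ cos(β x) + C₂ sin(β x)): y = e^(-3x)(C₁cos(12x) + C₂sin(12x)).


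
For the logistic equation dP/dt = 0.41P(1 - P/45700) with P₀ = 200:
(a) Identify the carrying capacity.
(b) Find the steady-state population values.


Logistic ODE dP/dt = 0.41P(1 - P/45700) has equilibria where dP/dt = 0, i.e. P = 0 or P = 45700.
The coefficient (1 - P/K) = 0 when P = K, identifying K = 45700 as the carrying capacity.
(a) K = 45700; (b) equilibria P = 0 and P = 45700.


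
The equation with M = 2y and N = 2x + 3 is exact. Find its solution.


Check exactness: ∂M/∂y = 2 and ∂N/∂x = 2; equal, so the equation is exact.
Integrate M with respect to x (treating y as constant): ∫M dx = 2xy + h(y).
Differentiate w.r.t. y and set equal to N: the x-dependent terms already match, leaving h'(y) = 3. Integrate: h(y) = 3y.
So F(x,y) = 2xy + 3y.
General solution: 2xy + 3y = C.


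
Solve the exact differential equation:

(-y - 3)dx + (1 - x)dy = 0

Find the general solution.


Check exactness: ∂M/∂y = -1 and ∂N/∂x = -1; equal, so the equation is exact.
Integrate M with respect to x (treating y as constant): ∫M dx = -xy - 3x + h(y).
Differentiate w.r.t. y and set equal to N: the x-dependent terms already match, leaving h'(y) = 1. Integrate: h(y) = y.
So F(x,y) = y - xy - 3x.
General solution: y - xy - 3x = C.


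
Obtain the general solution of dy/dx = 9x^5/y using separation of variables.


Separate variables: y dy = 9x^5 dx.
Integrate both sides: y²/2 = (3/2)x^6 + C₀.
Multiply by 2: y² = 3x^6 + C.


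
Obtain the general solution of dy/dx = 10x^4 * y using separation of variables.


Separate variables: dy/y = 10x^4 dx.
Integrate: ln|y| = 2x^5 + C₀.
Exponentiate: y = Ce^(2x^5).


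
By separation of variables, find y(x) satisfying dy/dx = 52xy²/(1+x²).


Separate: dy/y² = 52x/(1+x²) dx.
Integrate LHS: ∫ dy/y² = -1/y.
Integrate RHS via u = 1+x²: 26ln(1+x²) + C.
Result: -1/y = 26ln(1+x²) + C.


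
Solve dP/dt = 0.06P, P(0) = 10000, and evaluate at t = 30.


The ODE dP/dt = 0.06P has solution P(t) = P(0)e^(0.06t).
Substitute P(0) = 10000 and t = 30: P(30) = 10000 e^(1.80) ≈ 60496.


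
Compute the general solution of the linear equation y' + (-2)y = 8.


P(x) = -2 ⇒ μ = e^(-2x).
(μ y)' = 8e^(-2x) ⇒ μ y = -4e^(-2x) + C.
Divide by μ: y = -4 + Ce^(2x).


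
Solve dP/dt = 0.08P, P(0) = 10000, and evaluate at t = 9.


The ODE dP/dt = 0.08P has solution P(t) = P(0)e^(0.08t).
Substitute P(0) = 10000 and t = 9: P(9) = 10000 e^(0.72) ≈ 20544.


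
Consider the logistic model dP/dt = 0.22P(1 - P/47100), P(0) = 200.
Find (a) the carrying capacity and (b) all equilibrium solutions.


Logistic ODE dP/dt = 0.22P(1 - P/47100) has equilibria where dP/dt = 0, i.e. P = 0 or P = 47100.
The coefficient (1 - P/K) = 0 when P = K, identifying K = 47100 as the carrying capacity.
(a) K = 47100; (b) equilibria P = 0 and P = 47100.


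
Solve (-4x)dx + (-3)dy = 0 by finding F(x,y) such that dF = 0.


Check exactness: ∂M/∂y = 0 and ∂N/∂x = 0; equal, so the equation is exact.
Integrate M with respect to x (treating y as constant): ∫M dx = -2x^2 + h(y).
Differentiate w.r.t. y and set equal to N: the x-dependent terms already match, leaving h'(y) = -3. Integrate: h(y) = -3y.
So F(x,y) = -2x^2 - 3y.
General solution: -2x^2 - 3y = C.


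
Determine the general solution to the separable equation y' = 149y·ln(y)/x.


Separate: dy/[y ln(y)] = 149 dx/x.
Substitute u = ln(y): du/u = 149 dx/x.
Integrate: ln|ln(y)| = 149ln|x| + C₀, hence ln(y) = C·x^149.


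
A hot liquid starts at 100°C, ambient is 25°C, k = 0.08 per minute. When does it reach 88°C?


From T(t) = T_a + (T₀ - T_a)e^(-kt), set T(t) = 88:
(88 - 25) / (100 - 25) = e^(-0.08t), so t = -ln(0.840)/0.08 ≈ 2.2 minutes.


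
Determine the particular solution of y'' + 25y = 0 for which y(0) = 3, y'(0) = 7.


Characteristic roots of r² + 25 = 0 are ±5i, so y = C₁cos(5x) + C₂sin(5x).
Apply y(0) = 3: C₁ = 3. Differentiate and apply y'(0) = 7: 5·C₂ = 7, so C₂ = 7/5.
Particular solution: y = 3cos(5x) + (7/5)sin(5x).


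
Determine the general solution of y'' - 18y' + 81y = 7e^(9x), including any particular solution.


Characteristic polynomial (r - 9)² = 0; repeated root r = 9.
y_h = (C₁ + C₂x)e^(9x). Forcing matches the repeated root (resonance), so try y_p = Ax² e^(9x).
Substitute and solve for A: 2A = 7, so A = 7/2.
General solution: y = (C₁ + C₂x + (7/2)x²)e^(9x).


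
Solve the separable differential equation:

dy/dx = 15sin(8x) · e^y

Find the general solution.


Separate: e^(-y) dy = 15sin(8x) dx.
Integrate: -e^(-y) = -(15/8)cos(8x) + C₀.
Rearrange: e^(-y) = (15/8)cos(8x) + C.


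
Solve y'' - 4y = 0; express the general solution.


Characteristic equation: r² - 4 = 0.
Factor: (r + 2)(r - 2) = 0 ⇒ r = -2, 2 (distinct real).
General solution: y = C₁e^(-2x) + C₂e^(2x).


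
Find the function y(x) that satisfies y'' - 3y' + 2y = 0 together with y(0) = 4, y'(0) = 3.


Characteristic roots of r² - 3r + 2 = 0 are 1, 2.
General solution y = c₁ e^(x) + c₂ e^(2x).
Apply y(0) = 4: c₁ + c₂ = 4. Apply y'(0) = 3: 1 c₁ + 2 c₂ = 3.
Solve: c₁ = 5, c₂ = -1.
Particular solution: y = 5e^(x) - e^(2x).


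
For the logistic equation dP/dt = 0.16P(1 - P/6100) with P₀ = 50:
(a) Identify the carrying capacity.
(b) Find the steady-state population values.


Logistic ODE dP/dt = 0.16P(1 - P/6100) has equilibria where dP/dt = 0, i.e. P = 0 or P = 6100.
The coefficient (1 - P/K) = 0 when P = K, identifying K = 6100 as the carrying capacity.
(a) K = 6100; (b) equilibria P = 0 and P = 6100.


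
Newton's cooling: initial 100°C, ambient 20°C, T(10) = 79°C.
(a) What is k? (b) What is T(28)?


Newton's law: T(t) = T_a + (T₀ - T_a)e^(-kt).
(a) Use T(10) = 79: (79 - 20)/(100 - 20) = e^(-k·10), so k = -ln(0.738)/10 ≈ 0.0304.
(b) Apply k to t = 28: T(28) = 20 + (80)e^(-0.853) ≈ 54.1°C.


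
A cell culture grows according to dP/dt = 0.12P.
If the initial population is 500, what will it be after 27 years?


The ODE dP/dt = 0.12P has solution P(t) = P(0)e^(0.12t).
Substitute P(0) = 500 and t = 27: P(27) = 500 e^(3.24) ≈ 12767.


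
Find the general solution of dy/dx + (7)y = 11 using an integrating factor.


P(x) = 7, Q(x) = 11; integrating factor μ = e^(7x).
(μ y)' = 11e^(7x) ⇒ μ y = (11/7)e^(7x) + C.
Divide by μ: y = 11/7 + Ce^(-7x).


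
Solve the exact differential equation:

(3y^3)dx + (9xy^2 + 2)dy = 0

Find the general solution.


Check exactness: ∂M/∂y = 9y^2 and ∂N/∂x = 9y^2; equal, so the equation is exact.
Integrate M with respect to x (treating y as constant): ∫M dx = 3xy^3 + h(y).
Differentiate w.r.t. y and set equal to N: the x-dependent terms already match, leaving h'(y) = 2. Integrate: h(y) = 2y.
So F(x,y) = 3xy^3 + 2y.
General solution: 3xy^3 + 2y = C.


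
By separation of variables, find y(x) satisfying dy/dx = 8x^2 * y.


Separate variables: dy/y = 8x^2 dx.
Integrate: ln|y| = (8/3)x^3 + C₀.
Exponentiate: y = Ce^((8/3)x^3).


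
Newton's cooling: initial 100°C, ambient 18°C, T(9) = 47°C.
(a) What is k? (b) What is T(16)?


Newton's law: T(t) = T_a + (T₀ - T_a)e^(-kt).
(a) Use T(9) = 47: (47 - 18)/(100 - 18) = e^(-k·9), so k = -ln(0.354)/9 ≈ 0.1155.
(b) Apply k to t = 16: T(16) = 18 + (82)e^(-1.848) ≈ 30.9°C.


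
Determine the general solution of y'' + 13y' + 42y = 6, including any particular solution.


Characteristic roots of r² + 13r + 42 = 0 are -6, -7.
y_h = C₁e^(-6x) + C₂e^(-7x).
Constant forcing; try y_p = A. Then 42A = 6 ⇒ A = 1/7.
General solution: y = C₁e^(-6x) + C₂e^(-7x) + 1/7.


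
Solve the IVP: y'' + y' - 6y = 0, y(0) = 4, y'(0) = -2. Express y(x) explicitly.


Characteristic roots of r² + r - 6 = 0 are -3, 2.
General solution y = c₁ e^(-3x) + c₂ e^(2x).
Apply y(0) = 4: c₁ + c₂ = 4. Apply y'(0) = -2: -3 c₁ + 2 c₂ = -2.
Solve: c₁ = 2, c₂ = 2.
Particular solution: y = 2e^(-3x) + 2e^(2x).


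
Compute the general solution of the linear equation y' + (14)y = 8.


P(x) = 14, Q(x) = 8; integrating factor μ = e^(14x).
(μ y)' = 8e^(14x) ⇒ μ y = (4/7)e^(14x) + C.
Divide by μ: y = 4/7 + Ce^(-14x).


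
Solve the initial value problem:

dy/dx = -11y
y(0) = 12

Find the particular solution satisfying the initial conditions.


General solution of y' = -11y is y = Ce^(-11x).
Apply y(0) = 12: C = 12.
Particular solution: y = 12e^(-11x).


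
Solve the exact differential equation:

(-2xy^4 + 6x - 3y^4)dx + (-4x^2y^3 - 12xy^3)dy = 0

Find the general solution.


Check exactness: ∂M/∂y = -8xy^3 - 12y^3 and ∂N/∂x = -8xy^3 - 12y^3; equal, so the equation is exact.
Integrate M with respect to x (treating y as constant): ∫M dx = -x^2y^4 + 3x^2 - 3xy^4 + h(y).
Differentiate w.r.t. y and set equal to N: all terms match, so h'(y) = 0 and h is a constant absorbed into C.
General solution: -x^2y^4 + 3x^2 - 3xy^4 = C.


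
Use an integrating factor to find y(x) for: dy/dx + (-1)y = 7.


P(x) = -1 ⇒ μ = e^(-x).
(μ y)' = 7e^(-x) ⇒ μ y = -7e^(-x) + C.
Divide by μ: y = -7 + Ce^(x).


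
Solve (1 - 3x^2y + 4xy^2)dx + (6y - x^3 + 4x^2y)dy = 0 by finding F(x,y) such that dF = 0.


Check exactness: ∂M/∂y = -3x^2 + 8xy and ∂N/∂x = -3x^2 + 8xy; equal, so the equation is exact.
Integrate M with respect to x (treating y as constant): ∫M dx = x - x^3y + 2x^2y^2 + h(y).
Differentiate w.r.t. y and set equal to N: the x-dependent terms already match, leaving h'(y) = 6y. Integrate: h(y) = 3y^2.
So F(x,y) = 3y^2 + x - x^3y + 2x^2y^2.
General solution: 3y^2 + x - x^3y + 2x^2y^2 = C.


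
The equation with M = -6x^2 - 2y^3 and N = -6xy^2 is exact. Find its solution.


Check exactness: ∂M/∂y = -6y^2 and ∂N/∂x = -6y^2; equal, so the equation is exact.
Integrate M with respect to x (treating y as constant): ∫M dx = -2x^3 - 2xy^3 + h(y).
Differentiate w.r.t. y and set equal to N: all terms match, so h'(y) = 0 and h is a constant absorbed into C.
General solution: -2x^3 - 2xy^3 = C.


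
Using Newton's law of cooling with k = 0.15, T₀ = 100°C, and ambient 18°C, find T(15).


Newton's law: dT/dt = -k(T - T_a) has solution T(t) = T_a + (T₀ - T_a)e^(-kt).
Plug in T_a = 18, T₀ = 100, k = 0.15, t = 15: T(15) = 18 + (82)e^(-2.25) ≈ 26.6°C.


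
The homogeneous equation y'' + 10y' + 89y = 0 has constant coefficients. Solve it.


Characteristic equation: r² + 10r + 89 = 0.
Discriminant is negative; roots r = -5 ± 8i (complex conjugate pair).
General solution uses e^(α x)(C₁ cos(β x) + C₂ sin(β x)): y = e^(-5x)(C₁cos(8x) + C₂sin(8x)).


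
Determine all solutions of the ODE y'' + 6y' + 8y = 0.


Characteristic equation: r² + 6r + 8 = 0.
Factor: (r + 2)(r + 4) = 0 ⇒ r = -2, -4 (distinct real).
General solution: y = C₁e^(-2x) + C₂e^(-4x).


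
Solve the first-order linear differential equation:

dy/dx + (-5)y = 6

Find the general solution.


P(x) = -5 ⇒ μ = e^(-5x).
(μ y)' = 6e^(-5x) ⇒ μ y = -(6/5)e^(-5x) + C.
Divide by μ: y = -6/5 + Ce^(5x).


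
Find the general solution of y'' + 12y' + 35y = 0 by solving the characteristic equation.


Characteristic equation: r² + 12r + 35 = 0.
Factor: (r + 5)(r + 7) = 0 ⇒ r = -5, -7 (distinct real).
General solution: y = C₁e^(-5x) + C₂e^(-7x).


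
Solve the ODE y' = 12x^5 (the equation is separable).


Integrate both sides with respect to x: y = ∫ 12x^5 dx = 2x^6 + C.


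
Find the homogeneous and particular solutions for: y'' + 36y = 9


Homogeneous part: r² + 36 = 0 ⇒ r = ±6i, so y_h = C₁cos(6x) + C₂sin(6x).
Try constant y_p = A; plug in: 36A = 9 ⇒ A = 1/4.
General solution: y = C₁cos(6x) + C₂sin(6x) + 1/4.


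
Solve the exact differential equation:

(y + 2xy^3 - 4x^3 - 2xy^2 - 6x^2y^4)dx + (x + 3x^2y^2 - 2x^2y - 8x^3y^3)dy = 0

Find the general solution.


Check exactness: ∂M/∂y = 1 + 6xy^2 - 4xy - 24x^2y^3 and ∂N/∂x = 1 + 6xy^2 - 4xy - 24x^2y^3; equal, so the equation is exact.
Integrate M with respect to x (treating y as constant): ∫M dx = xy + x^2y^3 - x^4 - x^2y^2 - 2x^3y^4 + h(y).
Differentiate w.r.t. y and set equal to N: all terms match, so h'(y) = 0 and h is a constant absorbed into C.
General solution: xy + x^2y^3 - x^4 - x^2y^2 - 2x^3y^4 = C.


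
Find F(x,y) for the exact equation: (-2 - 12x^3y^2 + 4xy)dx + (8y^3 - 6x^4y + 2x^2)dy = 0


Check exactness: ∂M/∂y = -24x^3y + 4x and ∂N/∂x = -24x^3y + 4x; equal, so the equation is exact.
Integrate M with respect to x (treating y as constant): ∫M dx = -2x - 3x^4y^2 + 2x^2y + h(y).
Differentiate w.r.t. y and set equal to N: the x-dependent terms already match, leaving h'(y) = 8y^3. Integrate: h(y) = 2y^4.
So F(x,y) = 2y^4 - 2x - 3x^4y^2 + 2x^2y.
General solution: 2y^4 - 2x - 3x^4y^2 + 2x^2y = C.
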